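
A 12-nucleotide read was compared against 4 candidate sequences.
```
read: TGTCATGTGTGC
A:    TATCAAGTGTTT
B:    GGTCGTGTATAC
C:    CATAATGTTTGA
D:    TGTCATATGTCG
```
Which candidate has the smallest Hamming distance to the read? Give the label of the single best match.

A differs at 4 positions; B differs at 4 positions; C differs at 5 positions; D differs at 3 positions. The closest is D.

D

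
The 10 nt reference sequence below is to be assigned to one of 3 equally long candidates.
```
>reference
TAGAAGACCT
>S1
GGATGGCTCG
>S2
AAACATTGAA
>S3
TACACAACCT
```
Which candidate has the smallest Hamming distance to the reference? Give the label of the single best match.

Hamming distances to reference — S1: 8; S2: 8; S3: 3.
Smallest is S3 with 3 mismatches.

S3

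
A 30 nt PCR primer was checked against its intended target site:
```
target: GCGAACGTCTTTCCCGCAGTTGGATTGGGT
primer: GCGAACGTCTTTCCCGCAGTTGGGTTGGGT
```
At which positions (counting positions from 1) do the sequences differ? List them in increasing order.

24

Differences at position 24 (A→G).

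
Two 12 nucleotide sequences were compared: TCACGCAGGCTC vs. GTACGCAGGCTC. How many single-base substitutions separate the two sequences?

2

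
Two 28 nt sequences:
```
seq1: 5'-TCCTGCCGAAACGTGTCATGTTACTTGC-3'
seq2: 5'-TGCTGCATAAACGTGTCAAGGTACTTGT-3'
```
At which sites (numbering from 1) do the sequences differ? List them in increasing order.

Differences at site 2 (C→G), site 7 (C→A), site 8 (G→T), site 19 (T→A), site 21 (T→G), site 28 (C→T).

2, 7, 8, 19, 21, 28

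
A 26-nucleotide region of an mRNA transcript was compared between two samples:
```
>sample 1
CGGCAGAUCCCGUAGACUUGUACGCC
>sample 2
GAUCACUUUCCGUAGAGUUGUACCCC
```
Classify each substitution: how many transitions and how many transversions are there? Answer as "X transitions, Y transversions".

Transitions (purine↔purine or pyrimidine↔pyrimidine): 2 G→A, 9 C→U.
Transversions (purine↔pyrimidine): 1 C→G, 3 G→U, 6 G→C, 7 A→U, 17 C→G, 24 G→C.

2 transitions, 6 transversions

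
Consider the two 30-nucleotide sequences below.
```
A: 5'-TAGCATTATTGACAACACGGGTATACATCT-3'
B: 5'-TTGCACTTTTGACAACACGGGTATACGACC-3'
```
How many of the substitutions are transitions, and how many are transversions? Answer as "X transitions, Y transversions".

Transitions (purine↔purine or pyrimidine↔pyrimidine): 6 T→C, 27 A→G, 30 T→C.
Transversions (purine↔pyrimidine): 2 A→T, 8 A→T, 28 T→A.

3 transitions, 3 transversions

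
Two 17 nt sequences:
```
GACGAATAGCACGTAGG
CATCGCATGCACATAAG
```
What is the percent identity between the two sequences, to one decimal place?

9 positions differ (1, 3, 4, 5, 6, 7, 8, 13, 16), so 8 of 17 match: 8/17 = 47.06%.

47.1%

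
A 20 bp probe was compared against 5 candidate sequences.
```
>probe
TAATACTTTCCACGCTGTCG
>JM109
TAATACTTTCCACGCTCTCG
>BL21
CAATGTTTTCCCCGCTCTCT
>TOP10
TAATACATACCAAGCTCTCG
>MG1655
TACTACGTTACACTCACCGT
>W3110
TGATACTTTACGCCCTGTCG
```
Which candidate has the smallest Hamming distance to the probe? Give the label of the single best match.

JM109

Hamming distances to probe — JM109: 1; BL21: 6; TOP10: 4; MG1655: 9; W3110: 4.
Smallest is JM109 with 1 mismatch.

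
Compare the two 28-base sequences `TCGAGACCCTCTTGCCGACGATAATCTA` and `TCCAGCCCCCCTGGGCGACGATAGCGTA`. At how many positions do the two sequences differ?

Comparing position by position, 8 positions differ: 3 (G/C), 6 (A/C), 10 (T/C), 13 (T/G), 15 (C/G), 24 (A/G), 25 (T/C), 26 (C/G).

8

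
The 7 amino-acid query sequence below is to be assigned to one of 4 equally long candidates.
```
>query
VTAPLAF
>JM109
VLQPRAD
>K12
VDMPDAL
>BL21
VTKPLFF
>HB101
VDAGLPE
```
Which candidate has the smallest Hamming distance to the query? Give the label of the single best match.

Hamming distances to query — JM109: 4; K12: 4; BL21: 2; HB101: 4.
Smallest is BL21 with 2 mismatches.

BL21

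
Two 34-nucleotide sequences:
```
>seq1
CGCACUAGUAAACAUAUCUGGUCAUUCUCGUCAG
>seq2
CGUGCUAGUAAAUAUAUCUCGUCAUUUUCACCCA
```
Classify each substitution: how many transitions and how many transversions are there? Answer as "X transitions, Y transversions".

7 transitions, 2 transversions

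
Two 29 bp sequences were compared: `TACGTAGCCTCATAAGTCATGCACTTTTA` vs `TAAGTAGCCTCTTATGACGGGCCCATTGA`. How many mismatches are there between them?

Comparing position by position, 9 sites differ: 3 (C/A), 12 (A/T), 15 (A/T), 17 (T/A), 19 (A/G), 20 (T/G), 23 (A/C), 25 (T/A), 28 (T/G).

9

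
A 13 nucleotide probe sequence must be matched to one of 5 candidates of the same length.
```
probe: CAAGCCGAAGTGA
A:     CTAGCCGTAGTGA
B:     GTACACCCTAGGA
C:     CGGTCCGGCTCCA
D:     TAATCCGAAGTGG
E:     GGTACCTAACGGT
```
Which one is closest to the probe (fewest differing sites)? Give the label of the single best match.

Hamming distances to probe — A: 2; B: 9; C: 8; D: 3; E: 8.
Smallest is A with 2 mismatches.

A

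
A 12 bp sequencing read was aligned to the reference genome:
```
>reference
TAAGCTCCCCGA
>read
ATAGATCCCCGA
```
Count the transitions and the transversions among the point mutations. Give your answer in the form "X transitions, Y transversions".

0 transitions, 3 transversions

Transitions (purine↔purine or pyrimidine↔pyrimidine): none.
Transversions (purine↔pyrimidine): 1 T→A, 2 A→T, 5 C→A.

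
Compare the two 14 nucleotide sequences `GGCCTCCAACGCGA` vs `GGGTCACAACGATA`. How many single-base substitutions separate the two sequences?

6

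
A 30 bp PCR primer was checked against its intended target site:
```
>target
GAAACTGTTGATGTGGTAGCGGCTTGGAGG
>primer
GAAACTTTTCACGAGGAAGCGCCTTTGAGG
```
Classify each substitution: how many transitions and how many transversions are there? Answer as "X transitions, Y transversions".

1 transition, 6 transversions

Transitions (purine↔purine or pyrimidine↔pyrimidine): 12 T→C.
Transversions (purine↔pyrimidine): 7 G→T, 10 G→C, 14 T→A, 17 T→A, 22 G→C, 26 G→T.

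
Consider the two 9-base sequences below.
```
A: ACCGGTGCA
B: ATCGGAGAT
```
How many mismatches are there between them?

4

Mismatches (1-based): position 2: C→T; position 6: T→A; position 8: C→A; position 9: A→T.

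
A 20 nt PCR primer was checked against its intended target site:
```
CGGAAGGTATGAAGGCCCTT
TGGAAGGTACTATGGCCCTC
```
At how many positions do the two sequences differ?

5

Mismatches (1-based): position 1: C→T; position 10: T→C; position 11: G→T; position 13: A→T; position 20: T→C.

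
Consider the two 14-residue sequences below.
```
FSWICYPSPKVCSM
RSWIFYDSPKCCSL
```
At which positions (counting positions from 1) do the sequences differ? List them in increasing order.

Scanning 1-based: 1: F/R; 5: C/F; 7: P/D; 11: V/C; 14: M/L.

1, 5, 7, 11, 14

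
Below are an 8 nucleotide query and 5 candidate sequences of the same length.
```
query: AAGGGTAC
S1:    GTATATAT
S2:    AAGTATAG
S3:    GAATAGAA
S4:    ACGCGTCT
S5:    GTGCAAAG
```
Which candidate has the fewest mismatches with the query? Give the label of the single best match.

Hamming distances to query — S1: 6; S2: 3; S3: 6; S4: 4; S5: 6.
Smallest is S2 with 3 mismatches.

S2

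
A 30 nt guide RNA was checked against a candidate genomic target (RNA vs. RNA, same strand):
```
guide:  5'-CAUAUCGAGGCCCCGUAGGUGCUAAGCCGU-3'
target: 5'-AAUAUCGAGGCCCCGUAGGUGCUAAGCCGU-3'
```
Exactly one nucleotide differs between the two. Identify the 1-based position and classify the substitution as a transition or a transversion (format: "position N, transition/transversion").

position 1, transversion

The sequences differ only at position 1: C→A (pyrimidine→purine), a transversion.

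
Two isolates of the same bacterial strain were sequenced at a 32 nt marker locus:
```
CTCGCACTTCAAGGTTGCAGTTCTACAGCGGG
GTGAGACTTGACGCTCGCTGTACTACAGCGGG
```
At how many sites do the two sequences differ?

10

Comparing position by position, 10 sites differ: 1 (C/G), 3 (C/G), 4 (G/A), 5 (C/G), 10 (C/G), 12 (A/C), 14 (G/C), 16 (T/C), 19 (A/T), 22 (T/A).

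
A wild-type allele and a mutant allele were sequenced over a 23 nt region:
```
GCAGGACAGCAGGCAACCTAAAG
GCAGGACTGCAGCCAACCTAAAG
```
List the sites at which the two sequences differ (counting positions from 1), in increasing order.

Differences at site 8 (A→T), site 13 (G→C).

8, 13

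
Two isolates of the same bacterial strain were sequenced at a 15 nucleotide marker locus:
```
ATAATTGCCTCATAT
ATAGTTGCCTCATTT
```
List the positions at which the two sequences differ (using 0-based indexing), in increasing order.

3, 13

Scanning 0-based: 3: A/G; 13: A/T.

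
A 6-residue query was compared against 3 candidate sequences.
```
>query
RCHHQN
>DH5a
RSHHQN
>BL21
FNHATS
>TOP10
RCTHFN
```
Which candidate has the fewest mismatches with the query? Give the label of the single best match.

Hamming distances to query — DH5a: 1; BL21: 5; TOP10: 2.
Smallest is DH5a with 1 mismatch.

DH5a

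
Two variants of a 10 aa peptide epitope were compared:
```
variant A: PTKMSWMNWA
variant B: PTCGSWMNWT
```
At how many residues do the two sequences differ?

3

Mismatches (1-based): residue 3: K→C; residue 4: M→G; residue 10: A→T.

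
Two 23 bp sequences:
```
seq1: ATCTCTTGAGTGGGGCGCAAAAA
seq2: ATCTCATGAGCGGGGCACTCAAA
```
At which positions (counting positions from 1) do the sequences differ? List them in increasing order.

Scanning 1-based: 6: T/A; 11: T/C; 17: G/A; 19: A/T; 20: A/C.

6, 11, 17, 19, 20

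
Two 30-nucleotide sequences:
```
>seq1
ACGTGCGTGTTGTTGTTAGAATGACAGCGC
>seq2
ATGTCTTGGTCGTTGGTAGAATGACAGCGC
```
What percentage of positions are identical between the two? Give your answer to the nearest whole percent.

77%

Mismatches at positions 2, 5, 6, 7, 8, 11, 16 (1-based): 7 of 30.
Identical positions: 23/30 = 76.67% → 77%.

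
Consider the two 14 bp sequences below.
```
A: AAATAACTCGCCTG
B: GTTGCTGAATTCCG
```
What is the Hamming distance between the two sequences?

The sequences differ at positions 1, 2, 3, 4, 5, 6, 7, 8, 9, 10, 11, 13 (1-based) — 12 in total.

12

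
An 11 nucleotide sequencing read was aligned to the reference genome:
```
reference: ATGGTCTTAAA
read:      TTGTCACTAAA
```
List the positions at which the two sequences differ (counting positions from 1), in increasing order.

Scanning 1-based: 1: A/T; 4: G/T; 5: T/C; 6: C/A; 7: T/C.

1, 4, 5, 6, 7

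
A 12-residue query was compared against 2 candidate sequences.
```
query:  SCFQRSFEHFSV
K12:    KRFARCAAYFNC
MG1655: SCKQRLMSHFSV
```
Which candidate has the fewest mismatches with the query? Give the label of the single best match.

MG1655

Hamming distances to query — K12: 9; MG1655: 4.
Smallest is MG1655 with 4 mismatches.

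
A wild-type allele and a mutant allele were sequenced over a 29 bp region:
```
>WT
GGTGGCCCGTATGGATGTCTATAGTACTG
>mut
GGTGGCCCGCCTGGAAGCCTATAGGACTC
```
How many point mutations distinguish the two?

Mismatches (1-based): site 10: T→C; site 11: A→C; site 16: T→A; site 18: T→C; site 25: T→G; site 29: G→C.

6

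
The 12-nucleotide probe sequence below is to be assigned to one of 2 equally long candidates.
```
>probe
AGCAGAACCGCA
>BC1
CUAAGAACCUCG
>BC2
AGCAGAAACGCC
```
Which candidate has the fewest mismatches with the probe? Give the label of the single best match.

BC2

BC1 differs at 5 sites; BC2 differs at 2 sites. The closest is BC2.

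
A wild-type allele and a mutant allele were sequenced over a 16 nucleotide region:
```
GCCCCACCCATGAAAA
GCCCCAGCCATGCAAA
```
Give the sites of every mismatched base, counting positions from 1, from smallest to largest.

7, 13

Differences at site 7 (C→G), site 13 (A→C).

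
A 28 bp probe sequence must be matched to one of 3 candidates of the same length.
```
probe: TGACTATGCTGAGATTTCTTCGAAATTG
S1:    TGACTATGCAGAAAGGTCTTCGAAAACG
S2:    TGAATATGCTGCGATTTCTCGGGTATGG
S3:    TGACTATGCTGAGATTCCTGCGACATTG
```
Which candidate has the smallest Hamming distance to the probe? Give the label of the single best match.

S3

Hamming distances to probe — S1: 6; S2: 7; S3: 3.
Smallest is S3 with 3 mismatches.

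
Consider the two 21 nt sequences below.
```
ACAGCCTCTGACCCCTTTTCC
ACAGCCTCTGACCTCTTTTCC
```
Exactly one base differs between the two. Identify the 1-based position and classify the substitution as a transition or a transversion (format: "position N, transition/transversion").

position 14, transition

Position 14 changes C→T. C is a pyrimidine and T is a pyrimidine, so this is a transition.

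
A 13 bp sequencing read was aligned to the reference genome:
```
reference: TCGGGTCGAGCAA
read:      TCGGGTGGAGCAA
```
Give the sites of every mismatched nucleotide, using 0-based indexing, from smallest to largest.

6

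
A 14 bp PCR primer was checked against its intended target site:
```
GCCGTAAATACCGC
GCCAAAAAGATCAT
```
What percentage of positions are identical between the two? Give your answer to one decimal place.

57.1%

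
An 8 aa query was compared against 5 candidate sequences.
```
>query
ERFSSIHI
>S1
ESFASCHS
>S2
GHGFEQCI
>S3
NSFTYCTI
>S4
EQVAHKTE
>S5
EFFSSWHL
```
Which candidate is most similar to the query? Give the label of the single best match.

S5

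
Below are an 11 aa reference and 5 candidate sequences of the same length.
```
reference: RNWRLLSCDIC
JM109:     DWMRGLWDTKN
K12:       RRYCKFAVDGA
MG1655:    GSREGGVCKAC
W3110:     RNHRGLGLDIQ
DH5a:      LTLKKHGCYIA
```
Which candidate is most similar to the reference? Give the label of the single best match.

W3110

JM109 differs at 9 residues; K12 differs at 9 residues; MG1655 differs at 9 residues; W3110 differs at 5 residues; DH5a differs at 9 residues. The closest is W3110.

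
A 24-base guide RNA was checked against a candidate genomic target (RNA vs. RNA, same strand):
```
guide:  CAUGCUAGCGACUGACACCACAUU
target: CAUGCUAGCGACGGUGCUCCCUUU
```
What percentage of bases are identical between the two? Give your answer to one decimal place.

70.8%

Mismatches at positions 13, 15, 16, 17, 18, 20, 22 (1-based): 7 of 24.
Identical positions: 17/24 = 70.83% → 70.8%.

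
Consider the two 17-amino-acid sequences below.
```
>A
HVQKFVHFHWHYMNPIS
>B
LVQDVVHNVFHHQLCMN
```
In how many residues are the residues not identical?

12

Comparing position by position, 12 residues differ: 1 (H/L), 4 (K/D), 5 (F/V), 8 (F/N), 9 (H/V), 10 (W/F), 12 (Y/H), 13 (M/Q), 14 (N/L), 15 (P/C), 16 (I/M), 17 (S/N).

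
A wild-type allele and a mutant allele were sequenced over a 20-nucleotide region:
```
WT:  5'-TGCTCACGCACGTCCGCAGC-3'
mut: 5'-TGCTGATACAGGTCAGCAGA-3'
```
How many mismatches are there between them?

Comparing position by position, 6 bases differ: 5 (C/G), 7 (C/T), 8 (G/A), 11 (C/G), 15 (C/A), 20 (C/A).

6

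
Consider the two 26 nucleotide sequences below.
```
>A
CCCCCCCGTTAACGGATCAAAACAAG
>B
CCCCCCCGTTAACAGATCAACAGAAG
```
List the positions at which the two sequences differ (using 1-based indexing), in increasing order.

Differences at position 14 (G→A), position 21 (A→C), position 23 (C→G).

14, 21, 23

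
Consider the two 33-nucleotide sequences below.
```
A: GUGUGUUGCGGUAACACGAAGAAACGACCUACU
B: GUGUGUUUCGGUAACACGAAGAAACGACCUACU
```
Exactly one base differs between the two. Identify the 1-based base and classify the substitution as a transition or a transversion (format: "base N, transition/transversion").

The sequences differ only at base 8: G→U (purine→pyrimidine), a transversion.

base 8, transversion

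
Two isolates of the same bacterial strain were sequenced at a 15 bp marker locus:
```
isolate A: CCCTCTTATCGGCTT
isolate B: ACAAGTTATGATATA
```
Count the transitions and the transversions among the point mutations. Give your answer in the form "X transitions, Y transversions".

1 transition, 8 transversions

Transitions (purine↔purine or pyrimidine↔pyrimidine): 11 G→A.
Transversions (purine↔pyrimidine): 1 C→A, 3 C→A, 4 T→A, 5 C→G, 10 C→G, 12 G→T, 13 C→A, 15 T→A.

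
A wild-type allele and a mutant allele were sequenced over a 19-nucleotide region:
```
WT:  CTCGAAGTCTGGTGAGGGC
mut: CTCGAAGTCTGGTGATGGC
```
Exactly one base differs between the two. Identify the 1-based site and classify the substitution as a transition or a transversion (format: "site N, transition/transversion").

The sequences differ only at site 16: G→T (purine→pyrimidine), a transversion.

site 16, transversion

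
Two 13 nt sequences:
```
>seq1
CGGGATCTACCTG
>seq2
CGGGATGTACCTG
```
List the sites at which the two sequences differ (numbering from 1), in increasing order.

7

Scanning 1-based: 7: C/G.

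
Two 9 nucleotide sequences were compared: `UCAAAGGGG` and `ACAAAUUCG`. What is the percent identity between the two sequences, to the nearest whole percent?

4 positions differ (1, 6, 7, 8), so 5 of 9 match: 5/9 = 55.56%.

56%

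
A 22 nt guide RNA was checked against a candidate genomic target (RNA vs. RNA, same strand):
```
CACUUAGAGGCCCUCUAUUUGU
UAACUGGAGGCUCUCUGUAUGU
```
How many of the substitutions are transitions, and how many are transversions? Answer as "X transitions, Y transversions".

5 transitions, 2 transversions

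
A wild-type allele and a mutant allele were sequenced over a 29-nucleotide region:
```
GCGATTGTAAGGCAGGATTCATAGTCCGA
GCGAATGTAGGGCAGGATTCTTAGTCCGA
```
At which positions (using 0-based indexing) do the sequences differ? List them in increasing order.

Scanning 0-based: 4: T/A; 9: A/G; 20: A/T.

4, 9, 20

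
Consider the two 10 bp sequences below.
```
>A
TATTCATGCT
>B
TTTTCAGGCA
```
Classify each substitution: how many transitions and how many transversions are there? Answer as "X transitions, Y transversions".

Mismatches (1-based):
position 2: A→T (purine→pyrimidine, transversion)
position 7: T→G (pyrimidine→purine, transversion)
position 10: T→A (pyrimidine→purine, transversion)

0 transitions, 3 transversions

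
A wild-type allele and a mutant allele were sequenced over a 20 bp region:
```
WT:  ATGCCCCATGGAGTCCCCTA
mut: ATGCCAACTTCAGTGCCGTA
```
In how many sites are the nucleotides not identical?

Comparing position by position, 7 sites differ: 6 (C/A), 7 (C/A), 8 (A/C), 10 (G/T), 11 (G/C), 15 (C/G), 18 (C/G).

7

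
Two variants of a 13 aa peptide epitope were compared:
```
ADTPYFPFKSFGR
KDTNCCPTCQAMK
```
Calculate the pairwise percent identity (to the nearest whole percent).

23%

Mismatches at positions 1, 4, 5, 6, 8, 9, 10, 11, 12, 13 (1-based): 10 of 13.
Identical positions: 3/13 = 23.08% → 23%.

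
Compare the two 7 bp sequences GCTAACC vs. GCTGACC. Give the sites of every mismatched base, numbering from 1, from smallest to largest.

Differences at site 4 (A→G).

4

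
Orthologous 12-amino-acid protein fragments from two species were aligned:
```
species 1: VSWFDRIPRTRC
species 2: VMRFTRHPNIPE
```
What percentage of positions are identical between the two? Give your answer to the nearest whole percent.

Mismatches at positions 2, 3, 5, 7, 9, 10, 11, 12 (1-based): 8 of 12.
Identical positions: 4/12 = 33.33% → 33%.

33%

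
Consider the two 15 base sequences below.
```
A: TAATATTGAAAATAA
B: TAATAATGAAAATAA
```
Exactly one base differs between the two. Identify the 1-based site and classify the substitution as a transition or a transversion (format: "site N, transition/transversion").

site 6, transversion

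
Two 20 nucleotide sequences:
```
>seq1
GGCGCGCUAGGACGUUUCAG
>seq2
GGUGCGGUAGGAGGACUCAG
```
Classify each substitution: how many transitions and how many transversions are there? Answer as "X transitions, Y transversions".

Transitions (purine↔purine or pyrimidine↔pyrimidine): 3 C→U, 16 U→C.
Transversions (purine↔pyrimidine): 7 C→G, 13 C→G, 15 U→A.

2 transitions, 3 transversions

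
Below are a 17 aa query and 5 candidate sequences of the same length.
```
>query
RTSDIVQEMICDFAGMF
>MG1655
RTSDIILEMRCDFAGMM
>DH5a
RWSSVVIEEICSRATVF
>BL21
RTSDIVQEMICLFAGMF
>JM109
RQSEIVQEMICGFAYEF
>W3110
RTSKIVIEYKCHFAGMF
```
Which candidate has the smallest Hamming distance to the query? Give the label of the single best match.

BL21

MG1655 differs at 4 residues; DH5a differs at 9 residues; BL21 differs at 1 residue; JM109 differs at 5 residues; W3110 differs at 5 residues. The closest is BL21.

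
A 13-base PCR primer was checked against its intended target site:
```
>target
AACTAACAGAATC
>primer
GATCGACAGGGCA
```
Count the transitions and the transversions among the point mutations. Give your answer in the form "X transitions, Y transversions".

7 transitions, 1 transversion

Transitions (purine↔purine or pyrimidine↔pyrimidine): 1 A→G, 3 C→T, 4 T→C, 5 A→G, 10 A→G, 11 A→G, 12 T→C.
Transversions (purine↔pyrimidine): 13 C→A.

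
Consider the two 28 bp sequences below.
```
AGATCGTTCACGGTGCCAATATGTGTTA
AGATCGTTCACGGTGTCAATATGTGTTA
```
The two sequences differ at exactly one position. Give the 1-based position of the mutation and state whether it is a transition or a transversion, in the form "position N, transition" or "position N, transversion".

position 16, transition

The sequences differ only at position 16: C→T (pyrimidine→pyrimidine), a transition.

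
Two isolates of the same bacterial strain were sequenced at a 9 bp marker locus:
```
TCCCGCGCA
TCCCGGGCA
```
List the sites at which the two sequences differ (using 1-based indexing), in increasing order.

Differences at site 6 (C→G).

6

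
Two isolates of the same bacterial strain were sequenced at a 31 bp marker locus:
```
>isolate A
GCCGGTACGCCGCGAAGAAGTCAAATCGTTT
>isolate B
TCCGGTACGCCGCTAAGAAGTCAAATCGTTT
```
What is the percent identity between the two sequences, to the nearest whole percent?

Mismatches at positions 1, 14 (1-based): 2 of 31.
Identical positions: 29/31 = 93.55% → 94%.

94%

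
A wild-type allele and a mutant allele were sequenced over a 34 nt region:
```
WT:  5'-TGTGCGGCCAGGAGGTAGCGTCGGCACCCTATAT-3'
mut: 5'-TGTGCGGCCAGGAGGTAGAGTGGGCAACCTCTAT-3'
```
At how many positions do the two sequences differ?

4

The sequences differ at positions 19, 22, 27, 31 (1-based) — 4 in total.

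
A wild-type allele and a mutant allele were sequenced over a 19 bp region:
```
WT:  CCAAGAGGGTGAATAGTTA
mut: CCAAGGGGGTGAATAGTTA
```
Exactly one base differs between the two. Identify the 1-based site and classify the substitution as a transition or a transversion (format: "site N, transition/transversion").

Site 6 changes A→G. A is a purine and G is a purine, so this is a transition.

site 6, transition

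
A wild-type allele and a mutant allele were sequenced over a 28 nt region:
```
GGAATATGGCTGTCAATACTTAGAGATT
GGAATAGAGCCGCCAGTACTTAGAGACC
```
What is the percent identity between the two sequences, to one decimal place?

75.0%

7 positions differ (7, 8, 11, 13, 16, 27, 28), so 21 of 28 match: 21/28 = 75%.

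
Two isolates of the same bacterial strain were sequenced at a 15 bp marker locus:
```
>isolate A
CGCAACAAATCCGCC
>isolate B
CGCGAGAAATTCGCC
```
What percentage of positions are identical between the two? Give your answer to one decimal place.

3 positions differ (4, 6, 11), so 12 of 15 match: 12/15 = 80%.

80.0%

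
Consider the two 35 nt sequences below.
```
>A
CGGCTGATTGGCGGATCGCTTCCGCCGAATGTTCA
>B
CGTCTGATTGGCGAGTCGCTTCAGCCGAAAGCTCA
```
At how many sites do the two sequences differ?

6

The sequences differ at sites 3, 14, 15, 23, 30, 32 (1-based) — 6 in total.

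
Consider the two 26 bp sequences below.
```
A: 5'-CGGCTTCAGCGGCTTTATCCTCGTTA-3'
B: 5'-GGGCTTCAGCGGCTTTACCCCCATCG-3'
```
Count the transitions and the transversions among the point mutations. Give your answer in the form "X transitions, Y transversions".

Transitions (purine↔purine or pyrimidine↔pyrimidine): 18 T→C, 21 T→C, 23 G→A, 25 T→C, 26 A→G.
Transversions (purine↔pyrimidine): 1 C→G.

5 transitions, 1 transversion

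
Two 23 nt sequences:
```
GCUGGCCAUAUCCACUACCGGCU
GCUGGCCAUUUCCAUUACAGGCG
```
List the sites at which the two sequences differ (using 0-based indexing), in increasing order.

Scanning 0-based: 9: A/U; 14: C/U; 18: C/A; 22: U/G.

9, 14, 18, 22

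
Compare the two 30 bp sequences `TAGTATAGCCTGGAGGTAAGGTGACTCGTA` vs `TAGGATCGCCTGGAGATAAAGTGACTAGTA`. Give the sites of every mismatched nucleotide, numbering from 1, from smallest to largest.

Differences at site 4 (T→G), site 7 (A→C), site 16 (G→A), site 20 (G→A), site 27 (C→A).

4, 7, 16, 20, 27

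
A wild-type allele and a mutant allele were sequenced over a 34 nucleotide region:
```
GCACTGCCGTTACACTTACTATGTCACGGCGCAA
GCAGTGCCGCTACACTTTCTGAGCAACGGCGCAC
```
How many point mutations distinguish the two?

8

Comparing position by position, 8 sites differ: 4 (C/G), 10 (T/C), 18 (A/T), 21 (A/G), 22 (T/A), 24 (T/C), 25 (C/A), 34 (A/C).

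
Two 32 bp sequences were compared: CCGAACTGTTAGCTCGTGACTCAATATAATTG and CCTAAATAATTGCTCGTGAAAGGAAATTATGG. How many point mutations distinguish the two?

12

The sequences differ at sites 3, 6, 8, 9, 11, 20, 21, 22, 23, 25, 28, 31 (1-based) — 12 in total.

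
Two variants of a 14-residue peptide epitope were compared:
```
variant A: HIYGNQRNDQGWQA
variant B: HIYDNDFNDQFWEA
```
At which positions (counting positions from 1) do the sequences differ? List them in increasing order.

Scanning 1-based: 4: G/D; 6: Q/D; 7: R/F; 11: G/F; 13: Q/E.

4, 6, 7, 11, 13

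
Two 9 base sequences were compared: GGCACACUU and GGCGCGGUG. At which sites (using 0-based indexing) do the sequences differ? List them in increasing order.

3, 5, 6, 8

Differences at site 3 (A→G), site 5 (A→G), site 6 (C→G), site 8 (U→G).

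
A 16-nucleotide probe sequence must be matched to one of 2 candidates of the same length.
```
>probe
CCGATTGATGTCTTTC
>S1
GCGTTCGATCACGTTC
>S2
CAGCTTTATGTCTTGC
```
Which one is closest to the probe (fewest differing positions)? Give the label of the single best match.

S2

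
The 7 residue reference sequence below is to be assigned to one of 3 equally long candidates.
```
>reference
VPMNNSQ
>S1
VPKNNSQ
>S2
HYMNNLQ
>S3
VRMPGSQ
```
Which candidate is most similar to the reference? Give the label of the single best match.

S1

Hamming distances to reference — S1: 1; S2: 3; S3: 3.
Smallest is S1 with 1 mismatch.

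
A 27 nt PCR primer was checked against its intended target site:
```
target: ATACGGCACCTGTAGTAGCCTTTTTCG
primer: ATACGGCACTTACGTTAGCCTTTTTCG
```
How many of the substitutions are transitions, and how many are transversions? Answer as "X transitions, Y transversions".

Transitions (purine↔purine or pyrimidine↔pyrimidine): 10 C→T, 12 G→A, 13 T→C, 14 A→G.
Transversions (purine↔pyrimidine): 15 G→T.

4 transitions, 1 transversion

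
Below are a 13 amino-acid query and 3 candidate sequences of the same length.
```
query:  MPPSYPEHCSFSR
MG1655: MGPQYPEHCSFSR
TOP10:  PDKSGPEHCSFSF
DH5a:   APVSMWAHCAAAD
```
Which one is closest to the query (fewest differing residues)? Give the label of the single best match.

MG1655

Hamming distances to query — MG1655: 2; TOP10: 5; DH5a: 9.
Smallest is MG1655 with 2 mismatches.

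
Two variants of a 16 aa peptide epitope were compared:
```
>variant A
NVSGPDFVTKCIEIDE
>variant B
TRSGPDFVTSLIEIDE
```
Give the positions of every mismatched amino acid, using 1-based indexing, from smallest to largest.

1, 2, 10, 11

Scanning 1-based: 1: N/T; 2: V/R; 10: K/S; 11: C/L.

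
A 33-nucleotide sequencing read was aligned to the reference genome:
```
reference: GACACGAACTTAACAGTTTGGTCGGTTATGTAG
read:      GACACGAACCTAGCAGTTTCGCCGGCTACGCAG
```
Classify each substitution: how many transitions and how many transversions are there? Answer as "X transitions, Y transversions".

6 transitions, 1 transversion

Transitions (purine↔purine or pyrimidine↔pyrimidine): 10 T→C, 13 A→G, 22 T→C, 26 T→C, 29 T→C, 31 T→C.
Transversions (purine↔pyrimidine): 20 G→C.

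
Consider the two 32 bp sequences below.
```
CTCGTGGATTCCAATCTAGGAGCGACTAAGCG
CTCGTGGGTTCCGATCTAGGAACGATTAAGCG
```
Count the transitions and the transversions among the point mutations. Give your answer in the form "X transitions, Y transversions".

Mismatches (1-based):
base 8: A→G (purine→purine, transition)
base 13: A→G (purine→purine, transition)
base 22: G→A (purine→purine, transition)
base 26: C→T (pyrimidine→pyrimidine, transition)

4 transitions, 0 transversions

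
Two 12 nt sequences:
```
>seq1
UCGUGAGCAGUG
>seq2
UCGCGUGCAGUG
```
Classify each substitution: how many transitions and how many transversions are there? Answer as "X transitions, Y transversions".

Transitions (purine↔purine or pyrimidine↔pyrimidine): 4 U→C.
Transversions (purine↔pyrimidine): 6 A→U.

1 transition, 1 transversion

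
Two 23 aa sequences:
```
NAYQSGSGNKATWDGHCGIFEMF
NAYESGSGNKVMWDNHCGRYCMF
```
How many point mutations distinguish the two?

The sequences differ at residues 4, 11, 12, 15, 19, 20, 21 (1-based) — 7 in total.

7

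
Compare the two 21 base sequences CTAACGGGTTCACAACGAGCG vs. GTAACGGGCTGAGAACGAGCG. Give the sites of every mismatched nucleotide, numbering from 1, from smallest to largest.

1, 9, 11, 13

Differences at site 1 (C→G), site 9 (T→C), site 11 (C→G), site 13 (C→G).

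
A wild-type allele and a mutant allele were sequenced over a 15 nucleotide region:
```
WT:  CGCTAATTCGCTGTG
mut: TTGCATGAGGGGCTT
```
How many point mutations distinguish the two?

12

Comparing position by position, 12 bases differ: 1 (C/T), 2 (G/T), 3 (C/G), 4 (T/C), 6 (A/T), 7 (T/G), 8 (T/A), 9 (C/G), 11 (C/G), 12 (T/G), 13 (G/C), 15 (G/T).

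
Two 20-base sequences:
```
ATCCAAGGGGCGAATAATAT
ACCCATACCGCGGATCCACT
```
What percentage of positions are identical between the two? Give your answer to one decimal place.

Mismatches at positions 2, 6, 7, 8, 9, 13, 16, 17, 18, 19 (1-based): 10 of 20.
Identical positions: 10/20 = 50% → 50.0%.

50.0%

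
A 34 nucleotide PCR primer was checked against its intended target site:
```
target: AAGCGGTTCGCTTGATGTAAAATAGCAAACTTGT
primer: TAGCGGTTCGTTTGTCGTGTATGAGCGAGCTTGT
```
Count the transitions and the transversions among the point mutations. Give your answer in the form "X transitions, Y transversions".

5 transitions, 5 transversions

Transitions (purine↔purine or pyrimidine↔pyrimidine): 11 C→T, 16 T→C, 19 A→G, 27 A→G, 29 A→G.
Transversions (purine↔pyrimidine): 1 A→T, 15 A→T, 20 A→T, 22 A→T, 23 T→G.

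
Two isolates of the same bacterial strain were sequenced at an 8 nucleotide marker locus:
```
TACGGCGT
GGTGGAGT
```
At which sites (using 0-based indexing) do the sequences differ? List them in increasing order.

0, 1, 2, 5

Scanning 0-based: 0: T/G; 1: A/G; 2: C/T; 5: C/A.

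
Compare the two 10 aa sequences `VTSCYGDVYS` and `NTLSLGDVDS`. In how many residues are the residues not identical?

Comparing position by position, 5 residues differ: 1 (V/N), 3 (S/L), 4 (C/S), 5 (Y/L), 9 (Y/D).

5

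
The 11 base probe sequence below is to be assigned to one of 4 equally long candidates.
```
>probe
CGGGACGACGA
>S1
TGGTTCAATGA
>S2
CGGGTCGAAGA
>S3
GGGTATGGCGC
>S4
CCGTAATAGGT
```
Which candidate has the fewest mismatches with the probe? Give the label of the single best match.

S1 differs at 5 positions; S2 differs at 2 positions; S3 differs at 5 positions; S4 differs at 6 positions. The closest is S2.

S2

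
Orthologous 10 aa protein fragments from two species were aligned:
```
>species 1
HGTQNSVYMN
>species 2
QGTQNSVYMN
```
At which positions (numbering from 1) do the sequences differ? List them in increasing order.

1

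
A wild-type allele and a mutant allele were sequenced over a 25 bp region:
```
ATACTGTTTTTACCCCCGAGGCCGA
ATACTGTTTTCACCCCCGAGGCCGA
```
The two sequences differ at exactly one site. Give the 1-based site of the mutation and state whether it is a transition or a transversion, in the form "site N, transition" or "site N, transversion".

The sequences differ only at site 11: T→C (pyrimidine→pyrimidine), a transition.

site 11, transition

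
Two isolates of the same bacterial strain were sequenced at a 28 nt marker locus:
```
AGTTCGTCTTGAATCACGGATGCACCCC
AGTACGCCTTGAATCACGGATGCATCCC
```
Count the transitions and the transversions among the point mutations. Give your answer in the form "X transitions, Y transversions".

2 transitions, 1 transversion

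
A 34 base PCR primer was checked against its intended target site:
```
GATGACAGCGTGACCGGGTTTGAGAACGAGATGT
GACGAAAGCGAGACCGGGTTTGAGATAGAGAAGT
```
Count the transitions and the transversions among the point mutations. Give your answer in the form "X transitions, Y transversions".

1 transition, 5 transversions

Transitions (purine↔purine or pyrimidine↔pyrimidine): 3 T→C.
Transversions (purine↔pyrimidine): 6 C→A, 11 T→A, 26 A→T, 27 C→A, 32 T→A.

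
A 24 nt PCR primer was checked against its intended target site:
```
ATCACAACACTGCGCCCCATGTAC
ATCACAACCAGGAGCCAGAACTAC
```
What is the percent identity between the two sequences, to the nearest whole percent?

8 positions differ (9, 10, 11, 13, 17, 18, 20, 21), so 16 of 24 match: 16/24 = 66.67%.

67%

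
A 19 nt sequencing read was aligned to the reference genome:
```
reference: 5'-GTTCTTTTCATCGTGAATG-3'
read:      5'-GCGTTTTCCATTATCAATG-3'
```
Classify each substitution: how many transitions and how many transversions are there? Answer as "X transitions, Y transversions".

Mismatches (1-based):
base 2: T→C (pyrimidine→pyrimidine, transition)
base 3: T→G (pyrimidine→purine, transversion)
base 4: C→T (pyrimidine→pyrimidine, transition)
base 8: T→C (pyrimidine→pyrimidine, transition)
base 12: C→T (pyrimidine→pyrimidine, transition)
base 13: G→A (purine→purine, transition)
base 15: G→C (purine→pyrimidine, transversion)

5 transitions, 2 transversions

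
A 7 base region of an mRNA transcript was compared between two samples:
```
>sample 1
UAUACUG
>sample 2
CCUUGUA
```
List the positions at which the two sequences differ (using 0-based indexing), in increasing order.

0, 1, 3, 4, 6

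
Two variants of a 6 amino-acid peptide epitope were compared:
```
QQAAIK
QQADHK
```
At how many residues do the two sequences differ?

2

Mismatches (1-based): residue 4: A→D; residue 5: I→H.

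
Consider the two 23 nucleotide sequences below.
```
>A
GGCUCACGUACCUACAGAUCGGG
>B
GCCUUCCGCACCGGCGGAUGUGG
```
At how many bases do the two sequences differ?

9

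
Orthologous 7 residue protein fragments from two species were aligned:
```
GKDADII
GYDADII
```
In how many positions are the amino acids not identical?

The sequences differ at positions 2 (1-based) — 1 in total.

1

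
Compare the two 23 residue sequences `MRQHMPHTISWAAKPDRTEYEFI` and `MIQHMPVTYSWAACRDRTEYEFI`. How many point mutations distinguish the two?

5

Comparing position by position, 5 positions differ: 2 (R/I), 7 (H/V), 9 (I/Y), 14 (K/C), 15 (P/R).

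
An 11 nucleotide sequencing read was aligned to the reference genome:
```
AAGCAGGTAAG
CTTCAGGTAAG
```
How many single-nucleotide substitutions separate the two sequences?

Mismatches (1-based): site 1: A→C; site 2: A→T; site 3: G→T.

3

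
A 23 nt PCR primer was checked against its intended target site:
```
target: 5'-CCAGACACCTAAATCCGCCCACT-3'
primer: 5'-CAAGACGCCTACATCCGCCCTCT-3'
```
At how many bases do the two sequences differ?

4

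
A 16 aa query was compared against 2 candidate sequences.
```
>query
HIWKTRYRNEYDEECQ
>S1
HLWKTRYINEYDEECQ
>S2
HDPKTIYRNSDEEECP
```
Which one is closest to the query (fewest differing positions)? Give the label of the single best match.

S1

Hamming distances to query — S1: 2; S2: 7.
Smallest is S1 with 2 mismatches.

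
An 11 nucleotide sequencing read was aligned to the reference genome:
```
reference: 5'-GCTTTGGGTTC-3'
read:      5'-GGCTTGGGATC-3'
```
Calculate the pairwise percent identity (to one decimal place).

72.7%

3 positions differ (2, 3, 9), so 8 of 11 match: 8/11 = 72.73%.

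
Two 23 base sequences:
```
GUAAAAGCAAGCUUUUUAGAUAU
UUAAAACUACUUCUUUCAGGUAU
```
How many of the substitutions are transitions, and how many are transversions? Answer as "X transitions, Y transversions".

Transitions (purine↔purine or pyrimidine↔pyrimidine): 8 C→U, 12 C→U, 13 U→C, 17 U→C, 20 A→G.
Transversions (purine↔pyrimidine): 1 G→U, 7 G→C, 10 A→C, 11 G→U.

5 transitions, 4 transversions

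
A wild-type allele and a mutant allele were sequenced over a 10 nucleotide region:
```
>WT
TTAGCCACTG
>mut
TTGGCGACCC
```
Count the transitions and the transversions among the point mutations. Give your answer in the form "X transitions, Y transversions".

Transitions (purine↔purine or pyrimidine↔pyrimidine): 3 A→G, 9 T→C.
Transversions (purine↔pyrimidine): 6 C→G, 10 G→C.

2 transitions, 2 transversions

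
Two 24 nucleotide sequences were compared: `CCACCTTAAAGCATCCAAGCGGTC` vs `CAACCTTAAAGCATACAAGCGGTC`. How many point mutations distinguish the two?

2

Mismatches (1-based): base 2: C→A; base 15: C→A.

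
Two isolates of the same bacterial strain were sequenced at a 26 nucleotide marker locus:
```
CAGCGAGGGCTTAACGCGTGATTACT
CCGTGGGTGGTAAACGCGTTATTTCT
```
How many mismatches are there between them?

The sequences differ at bases 2, 4, 6, 8, 10, 12, 20, 24 (1-based) — 8 in total.

8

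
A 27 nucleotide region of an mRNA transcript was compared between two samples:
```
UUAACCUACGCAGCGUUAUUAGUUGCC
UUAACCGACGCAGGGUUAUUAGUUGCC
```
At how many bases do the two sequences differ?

2

The sequences differ at bases 7, 14 (1-based) — 2 in total.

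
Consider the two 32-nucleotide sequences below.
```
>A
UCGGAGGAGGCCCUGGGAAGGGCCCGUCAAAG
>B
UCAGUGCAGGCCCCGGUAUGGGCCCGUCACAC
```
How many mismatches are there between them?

8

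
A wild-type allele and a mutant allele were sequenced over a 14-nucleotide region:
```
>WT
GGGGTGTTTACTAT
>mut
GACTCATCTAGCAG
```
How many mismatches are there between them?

Comparing position by position, 9 sites differ: 2 (G/A), 3 (G/C), 4 (G/T), 5 (T/C), 6 (G/A), 8 (T/C), 11 (C/G), 12 (T/C), 14 (T/G).

9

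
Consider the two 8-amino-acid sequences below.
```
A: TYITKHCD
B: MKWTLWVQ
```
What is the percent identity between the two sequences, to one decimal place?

12.5%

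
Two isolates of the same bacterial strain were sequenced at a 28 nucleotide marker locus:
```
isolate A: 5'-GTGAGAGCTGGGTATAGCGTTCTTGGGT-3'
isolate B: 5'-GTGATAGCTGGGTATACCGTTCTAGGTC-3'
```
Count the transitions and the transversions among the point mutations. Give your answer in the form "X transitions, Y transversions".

1 transition, 4 transversions

Mismatches (1-based):
base 5: G→T (purine→pyrimidine, transversion)
base 17: G→C (purine→pyrimidine, transversion)
base 24: T→A (pyrimidine→purine, transversion)
base 27: G→T (purine→pyrimidine, transversion)
base 28: T→C (pyrimidine→pyrimidine, transition)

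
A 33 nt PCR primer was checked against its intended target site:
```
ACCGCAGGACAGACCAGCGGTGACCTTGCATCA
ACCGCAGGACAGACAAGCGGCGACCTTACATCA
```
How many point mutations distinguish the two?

Mismatches (1-based): position 15: C→A; position 21: T→C; position 28: G→A.

3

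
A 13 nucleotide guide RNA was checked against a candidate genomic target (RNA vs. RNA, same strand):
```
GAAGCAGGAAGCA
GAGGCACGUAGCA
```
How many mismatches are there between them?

The sequences differ at sites 3, 7, 9 (1-based) — 3 in total.

3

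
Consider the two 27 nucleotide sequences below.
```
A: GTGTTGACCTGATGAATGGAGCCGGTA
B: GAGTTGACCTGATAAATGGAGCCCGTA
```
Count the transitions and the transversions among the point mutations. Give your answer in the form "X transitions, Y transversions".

1 transition, 2 transversions

Mismatches (1-based):
site 2: T→A (pyrimidine→purine, transversion)
site 14: G→A (purine→purine, transition)
site 24: G→C (purine→pyrimidine, transversion)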